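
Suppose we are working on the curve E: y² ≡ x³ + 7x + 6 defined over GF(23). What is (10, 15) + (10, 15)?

(9, 19)

tangent at (10, 15): λ = (3·10² + 7)/(2·15) ≡ 8/7. 7⁻¹ ≡ 10 (mod 23), so λ ≡ 8·10 ≡ 11.
  x = λ² - 10 - 10 = 121 - 20 ≡ 9; y = λ·(10 - 9) - 15 ≡ 19. → (9, 19)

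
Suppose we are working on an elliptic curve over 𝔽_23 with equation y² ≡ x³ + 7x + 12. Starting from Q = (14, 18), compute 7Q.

(22, 21)

Repeated addition: build up to 7Q.
2Q: tangent at (14, 18): λ = (3·14² + 7)/(2·18) ≡ 20/13. 13⁻¹ ≡ 16 (mod 23), so λ ≡ 20·16 ≡ 21.
  x = λ² - 14 - 14 = 441 - 28 ≡ 22; y = λ·(14 - 22) - 18 ≡ 21. → (22, 21)
3Q: (22, 21) + (14, 18). λ = (18 - 21)/(14 - 22) ≡ 20/15 mod 23. 15⁻¹ ≡ 20 (mod 23), so λ ≡ 9.
  x = λ² - 22 - 14 = 81 - 36 ≡ 22; y = λ·(22 - 22) - 21 ≡ 2. → (22, 2)
4Q: (22, 2) + (14, 18). λ = (18 - 2)/(14 - 22) ≡ 16/15 mod 23. 15⁻¹ ≡ 20 (mod 23), so λ ≡ 21.
  x = λ² - 22 - 14 = 441 - 36 ≡ 14; y = λ·(22 - 14) - 2 ≡ 5. → (14, 5)
5Q: (14, 5) + (14, 18): same x and y₁ ≡ -y₂, so the sum is O.
6Q: O + (14, 18) = (14, 18) (identity).
7Q: tangent at (14, 18): λ = (3·14² + 7)/(2·18) ≡ 20/13. 13⁻¹ ≡ 16 (mod 23) since 13·16 = 208 ≡ 1, so λ ≡ 20·16 ≡ 21.
  x = λ² - 14 - 14 = 441 - 28 ≡ 22; y = λ·(14 - 22) - 18 ≡ 21. → (22, 21)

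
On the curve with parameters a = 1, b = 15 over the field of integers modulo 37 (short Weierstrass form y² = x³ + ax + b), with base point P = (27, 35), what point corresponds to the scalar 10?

(27, 35)

Repeated addition: build up to 10P.
2P: tangent at (27, 35): λ = (3·27² + 1)/(2·35) ≡ 5/33. 33⁻¹ ≡ 9 (mod 37), so λ ≡ 5·9 ≡ 8.
  x = λ² - 27 - 27 = 64 - 54 ≡ 10; y = λ·(27 - 10) - 35 ≡ 27. → (10, 27)
3P: (10, 27) + (27, 35). λ = (35 - 27)/(27 - 10) ≡ 8/17 mod 37. 17⁻¹ ≡ 24 (mod 37), so λ ≡ 7.
  x = λ² - 10 - 27 = 49 - 37 ≡ 12; y = λ·(10 - 12) - 27 ≡ 33. → (12, 33)
4P: (12, 33) + (27, 35). λ = (35 - 33)/(27 - 12) ≡ 2/15 mod 37. 15⁻¹ ≡ 5 (mod 37), so λ ≡ 10.
  x = λ² - 12 - 27 = 100 - 39 ≡ 24; y = λ·(12 - 24) - 33 ≡ 32. → (24, 32)
5P: (24, 32) + (27, 35). λ = (35 - 32)/(27 - 24) ≡ 3/3 mod 37. 3⁻¹ ≡ 25 (mod 37) since 3·25 = 75 ≡ 1, so λ ≡ 1.
  x = λ² - 24 - 27 = 1 - 51 ≡ 24; y = λ·(24 - 24) - 32 ≡ 5. → (24, 5)
6P: (24, 5) + (27, 35). λ = (35 - 5)/(27 - 24) ≡ 30/3 mod 37. 3⁻¹ ≡ 25 (mod 37) since 3·25 = 75 ≡ 1, so λ ≡ 10.
  x = λ² - 24 - 27 = 100 - 51 ≡ 12; y = λ·(24 - 12) - 5 ≡ 4. → (12, 4)
7P: (12, 4) + (27, 35). λ = (35 - 4)/(27 - 12) ≡ 31/15 mod 37. 15⁻¹ ≡ 5 (mod 37), so λ ≡ 7.
  x = λ² - 12 - 27 = 49 - 39 ≡ 10; y = λ·(12 - 10) - 4 ≡ 10. → (10, 10)
8P: (10, 10) + (27, 35). λ = (35 - 10)/(27 - 10) ≡ 25/17 mod 37. 17⁻¹ ≡ 24 (mod 37), so λ ≡ 8.
  x = λ² - 10 - 27 = 64 - 37 ≡ 27; y = λ·(10 - 27) - 10 ≡ 2. → (27, 2)
9P: (27, 2) + (27, 35): same x and y₁ ≡ -y₂, so the sum is ∞.
10P: ∞ + (27, 35) = (27, 35) (identity).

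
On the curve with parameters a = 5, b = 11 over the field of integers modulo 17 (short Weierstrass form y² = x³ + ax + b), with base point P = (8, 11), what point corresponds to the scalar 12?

Repeated addition: build up to 12P.
2P: tangent at (8, 11): λ = (3·8² + 5)/(2·11) ≡ 10/5. 5⁻¹ ≡ 7 (mod 17), so λ ≡ 10·7 ≡ 2.
  x = λ² - 8 - 8 = 4 - 16 ≡ 5; y = λ·(8 - 5) - 11 ≡ 12. → (5, 12)
3P: (5, 12) + (8, 11). λ = (11 - 12)/(8 - 5) ≡ 16/3 mod 17. 3⁻¹ ≡ 6 (mod 17), so λ ≡ 11.
  x = λ² - 5 - 8 = 121 - 13 ≡ 6; y = λ·(5 - 6) - 12 ≡ 11. → (6, 11)
4P: (6, 11) + (8, 11). λ = (11 - 11)/(8 - 6) ≡ 0/2 mod 17. 2⁻¹ ≡ 9 (mod 17), so λ ≡ 0.
  x = λ² - 6 - 8 = 0 - 14 ≡ 3; y = λ·(6 - 3) - 11 ≡ 6. → (3, 6)
5P: (3, 6) + (8, 11). λ = (11 - 6)/(8 - 3) ≡ 5/5 mod 17. 5⁻¹ ≡ 7 (mod 17), so λ ≡ 1.
  x = λ² - 3 - 8 = 1 - 11 ≡ 7; y = λ·(3 - 7) - 6 ≡ 7. → (7, 7)
6P: (7, 7) + (8, 11). λ = (11 - 7)/(8 - 7) ≡ 4/1 mod 17. 1⁻¹ ≡ 1 (mod 17), so λ ≡ 4.
  x = λ² - 7 - 8 = 16 - 15 ≡ 1; y = λ·(7 - 1) - 7 ≡ 0. → (1, 0)
7P: (1, 0) + (8, 11). λ = (11 - 0)/(8 - 1) ≡ 11/7 mod 17. 7⁻¹ ≡ 5 (mod 17) since 7·5 = 35 ≡ 1, so λ ≡ 4.
  x = λ² - 1 - 8 = 16 - 9 ≡ 7; y = λ·(1 - 7) - 0 ≡ 10. → (7, 10)
8P: (7, 10) + (8, 11). λ = (11 - 10)/(8 - 7) ≡ 1/1 mod 17. 1⁻¹ ≡ 1 (mod 17), so λ ≡ 1.
  x = λ² - 7 - 8 = 1 - 15 ≡ 3; y = λ·(7 - 3) - 10 ≡ 11. → (3, 11)
9P: (3, 11) + (8, 11). λ = (11 - 11)/(8 - 3) ≡ 0/5 mod 17. 5⁻¹ ≡ 7 (mod 17), so λ ≡ 0.
  x = λ² - 3 - 8 = 0 - 11 ≡ 6; y = λ·(3 - 6) - 11 ≡ 6. → (6, 6)
10P: (6, 6) + (8, 11). λ = (11 - 6)/(8 - 6) ≡ 5/2 mod 17. 2⁻¹ ≡ 9 (mod 17), so λ ≡ 11.
  x = λ² - 6 - 8 = 121 - 14 ≡ 5; y = λ·(6 - 5) - 6 ≡ 5. → (5, 5)
11P: (5, 5) + (8, 11). λ = (11 - 5)/(8 - 5) ≡ 6/3 mod 17. 3⁻¹ ≡ 6 (mod 17) since 3·6 = 18 ≡ 1, so λ ≡ 2.
  x = λ² - 5 - 8 = 4 - 13 ≡ 8; y = λ·(5 - 8) - 5 ≡ 6. → (8, 6)
12P: (8, 6) + (8, 11): same x and y₁ ≡ -y₂, so the sum is O.

O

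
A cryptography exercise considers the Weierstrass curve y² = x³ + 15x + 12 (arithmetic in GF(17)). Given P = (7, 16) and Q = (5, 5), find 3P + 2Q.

(4, 0)

First 3P:
Repeated addition: build up to 3P.
2P: tangent at (7, 16): λ = (3·7² + 15)/(2·16) ≡ 9/15. 15⁻¹ ≡ 8 (mod 17), so λ ≡ 9·8 ≡ 4.
  x = λ² - 7 - 7 = 16 - 14 ≡ 2; y = λ·(7 - 2) - 16 ≡ 4. → (2, 4)
3P: (2, 4) + (7, 16). λ = (16 - 4)/(7 - 2) ≡ 12/5 mod 17. 5⁻¹ ≡ 7 (mod 17), so λ ≡ 16.
  x = λ² - 2 - 7 = 256 - 9 ≡ 9; y = λ·(2 - 9) - 4 ≡ 3. → (9, 3)
3P = (9, 3).
Next 2Q:
Repeated addition: build up to 2Q.
2Q: tangent at (5, 5): λ = (3·5² + 15)/(2·5) ≡ 5/10. 10⁻¹ ≡ 12 (mod 17) since 10·12 = 120 ≡ 1, so λ ≡ 5·12 ≡ 9.
  x = λ² - 5 - 5 = 81 - 10 ≡ 3; y = λ·(5 - 3) - 5 ≡ 13. → (3, 13)
2Q = (3, 13).
Finally 3P + 2Q:
(9, 3) + (3, 13). λ = (13 - 3)/(3 - 9) ≡ 10/11 mod 17. 11⁻¹ ≡ 14 (mod 17), so λ ≡ 4.
  x = λ² - 9 - 3 = 16 - 12 ≡ 4; y = λ·(9 - 4) - 3 ≡ 0. → (4, 0)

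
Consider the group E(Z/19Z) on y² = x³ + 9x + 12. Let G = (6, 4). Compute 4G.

Double-and-add on 4 = (100)₂. Start with G = (6, 4) for the leading 1-bit.
double: tangent at (6, 4): λ = (3·6² + 9)/(2·4) ≡ 3/8. 8⁻¹ ≡ 12 (mod 19), so λ ≡ 3·12 ≡ 17.
  x = λ² - 6 - 6 = 289 - 12 ≡ 11; y = λ·(6 - 11) - 4 ≡ 6. → (11, 6)
double: tangent at (11, 6): λ = (3·11² + 9)/(2·6) ≡ 11/12. 12⁻¹ ≡ 8 (mod 19), so λ ≡ 11·8 ≡ 12.
  x = λ² - 11 - 11 = 144 - 22 ≡ 8; y = λ·(11 - 8) - 6 ≡ 11. → (8, 11)

(8, 11)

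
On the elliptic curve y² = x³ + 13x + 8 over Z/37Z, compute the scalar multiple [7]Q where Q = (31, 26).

(29, 24)

Double-and-add on 7 = (111)₂. Start with Q = (31, 26) for the leading 1-bit.
double: tangent at (31, 26): λ = (3·31² + 13)/(2·26) ≡ 10/15. 15⁻¹ ≡ 5 (mod 37), so λ ≡ 10·5 ≡ 13.
  x = λ² - 31 - 31 = 169 - 62 ≡ 33; y = λ·(31 - 33) - 26 ≡ 22. → (33, 22)
add Q: (33, 22) + (31, 26). λ = (26 - 22)/(31 - 33) ≡ 4/35 mod 37. 35⁻¹ ≡ 18 (mod 37), so λ ≡ 35.
  x = λ² - 33 - 31 = 1225 - 64 ≡ 14; y = λ·(33 - 14) - 22 ≡ 14. → (14, 14)
double: tangent at (14, 14): λ = (3·14² + 13)/(2·14) ≡ 9/28. 28⁻¹ ≡ 4 (mod 37) since 28·4 = 112 ≡ 1, so λ ≡ 9·4 ≡ 36.
  x = λ² - 14 - 14 = 1296 - 28 ≡ 10; y = λ·(14 - 10) - 14 ≡ 19. → (10, 19)
add Q: (10, 19) + (31, 26). λ = (26 - 19)/(31 - 10) ≡ 7/21 mod 37. 21⁻¹ ≡ 30 (mod 37) since 21·30 = 630 ≡ 1, so λ ≡ 25.
  x = λ² - 10 - 31 = 625 - 41 ≡ 29; y = λ·(10 - 29) - 19 ≡ 24. → (29, 24)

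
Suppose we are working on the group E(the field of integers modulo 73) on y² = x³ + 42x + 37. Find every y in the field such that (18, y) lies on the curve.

x³ + 42x + 37 = 6625 ≡ 55 (mod 73).
Square roots of 55 mod 73: 36 and 37 (since 36² = 1296 ≡ 55).

36, 37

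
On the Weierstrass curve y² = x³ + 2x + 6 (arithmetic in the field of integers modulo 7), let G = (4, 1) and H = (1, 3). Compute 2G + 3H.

(2, 2)

First 2G:
Repeated addition: build up to 2G.
2G: tangent at (4, 1): λ = (3·4² + 2)/(2·1) ≡ 1/2. 2⁻¹ ≡ 4 (mod 7), so λ ≡ 1·4 ≡ 4.
  x = λ² - 4 - 4 = 16 - 8 ≡ 1; y = λ·(4 - 1) - 1 ≡ 4. → (1, 4)
2G = (1, 4).
Next 3H:
Repeated addition: build up to 3H.
2H: tangent at (1, 3): λ = (3·1² + 2)/(2·3) ≡ 5/6. 6⁻¹ ≡ 6 (mod 7) since 6·6 = 36 ≡ 1, so λ ≡ 5·6 ≡ 2.
  x = λ² - 1 - 1 = 4 - 2 ≡ 2; y = λ·(1 - 2) - 3 ≡ 2. → (2, 2)
3H: (2, 2) + (1, 3). λ = (3 - 2)/(1 - 2) ≡ 1/6 mod 7. 6⁻¹ ≡ 6 (mod 7), so λ ≡ 6.
  x = λ² - 2 - 1 = 36 - 3 ≡ 5; y = λ·(2 - 5) - 2 ≡ 1. → (5, 1)
3H = (5, 1).
Finally 2G + 3H:
(1, 4) + (5, 1). λ = (1 - 4)/(5 - 1) ≡ 4/4 mod 7. 4⁻¹ ≡ 2 (mod 7), so λ ≡ 1.
  x = λ² - 1 - 5 = 1 - 6 ≡ 2; y = λ·(1 - 2) - 4 ≡ 2. → (2, 2)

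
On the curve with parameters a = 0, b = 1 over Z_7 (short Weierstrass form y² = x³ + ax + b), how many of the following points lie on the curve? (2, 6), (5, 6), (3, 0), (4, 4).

(2, 6): 6² ≡ 1, rhs ≡ 2 → off.
(5, 6): 6² ≡ 1, rhs ≡ 0 → off.
(3, 0): 0² ≡ 0, rhs ≡ 0 → on.
(4, 4): 4² ≡ 2, rhs ≡ 2 → on.

2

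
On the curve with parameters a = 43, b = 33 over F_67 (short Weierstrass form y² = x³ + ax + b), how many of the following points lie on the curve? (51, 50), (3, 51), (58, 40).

(51, 50): 50² ≡ 21, rhs ≡ 6 → off.
(3, 51): 51² ≡ 55, rhs ≡ 55 → on.
(58, 40): 40² ≡ 59, rhs ≡ 56 → off.

1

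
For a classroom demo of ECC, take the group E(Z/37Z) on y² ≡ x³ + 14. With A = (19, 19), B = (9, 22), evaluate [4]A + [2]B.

First 4A:
Double-and-add on 4 = (100)₂. Start with A = (19, 19) for the leading 1-bit.
double: tangent at (19, 19): λ = (3·19² + 0)/(2·19) ≡ 10/1. 1⁻¹ ≡ 1 (mod 37) since 1·1 = 1 ≡ 1, so λ ≡ 10·1 ≡ 10.
  x = λ² - 19 - 19 = 100 - 38 ≡ 25; y = λ·(19 - 25) - 19 ≡ 32. → (25, 32)
double: tangent at (25, 32): λ = (3·25² + 0)/(2·32) ≡ 25/27. 27⁻¹ ≡ 11 (mod 37) since 27·11 = 297 ≡ 1, so λ ≡ 25·11 ≡ 16.
  x = λ² - 25 - 25 = 256 - 50 ≡ 21; y = λ·(25 - 21) - 32 ≡ 32. → (21, 32)
4A = (21, 32).
Next 2B:
Repeated addition: build up to 2B.
2B: tangent at (9, 22): λ = (3·9² + 0)/(2·22) ≡ 21/7. 7⁻¹ ≡ 16 (mod 37), so λ ≡ 21·16 ≡ 3.
  x = λ² - 9 - 9 = 9 - 18 ≡ 28; y = λ·(9 - 28) - 22 ≡ 32. → (28, 32)
2B = (28, 32).
Finally 4A + 2B:
(21, 32) + (28, 32). λ = (32 - 32)/(28 - 21) ≡ 0/7 mod 37. 7⁻¹ ≡ 16 (mod 37) since 7·16 = 112 ≡ 1, so λ ≡ 0.
  x = λ² - 21 - 28 = 0 - 49 ≡ 25; y = λ·(21 - 25) - 32 ≡ 5. → (25, 5)

(25, 5)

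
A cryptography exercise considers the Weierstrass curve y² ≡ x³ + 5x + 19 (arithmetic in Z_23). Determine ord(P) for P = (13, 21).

2P: tangent at (13, 21): λ = (3·13² + 5)/(2·21) ≡ 6/19. 19⁻¹ ≡ 17 (mod 23) since 19·17 = 323 ≡ 1, so λ ≡ 6·17 ≡ 10.
  x = λ² - 13 - 13 = 100 - 26 ≡ 5; y = λ·(13 - 5) - 21 ≡ 13. → (5, 13)
3P: (5, 13) + (13, 21). λ = (21 - 13)/(13 - 5) ≡ 8/8 mod 23. 8⁻¹ ≡ 3 (mod 23), so λ ≡ 1.
  x = λ² - 5 - 13 = 1 - 18 ≡ 6; y = λ·(5 - 6) - 13 ≡ 9. → (6, 9)
4P: (6, 9) + (13, 21). λ = (21 - 9)/(13 - 6) ≡ 12/7 mod 23. 7⁻¹ ≡ 10 (mod 23) since 7·10 = 70 ≡ 1, so λ ≡ 5.
  x = λ² - 6 - 13 = 25 - 19 ≡ 6; y = λ·(6 - 6) - 9 ≡ 14. → (6, 14)
5P: (6, 14) + (13, 21). λ = (21 - 14)/(13 - 6) ≡ 7/7 mod 23. 7⁻¹ ≡ 10 (mod 23) since 7·10 = 70 ≡ 1, so λ ≡ 1.
  x = λ² - 6 - 13 = 1 - 19 ≡ 5; y = λ·(6 - 5) - 14 ≡ 10. → (5, 10)
6P: (5, 10) + (13, 21). λ = (21 - 10)/(13 - 5) ≡ 11/8 mod 23. 8⁻¹ ≡ 3 (mod 23) since 8·3 = 24 ≡ 1, so λ ≡ 10.
  x = λ² - 5 - 13 = 100 - 18 ≡ 13; y = λ·(5 - 13) - 10 ≡ 2. → (13, 2)
7P: (13, 2) + (13, 21): same x and y₁ ≡ -y₂, so the sum is the point at infinity.
7P = the point at infinity, so the order is 7.

7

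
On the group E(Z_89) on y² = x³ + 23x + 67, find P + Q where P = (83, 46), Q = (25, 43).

(25, 46)

(83, 46) + (25, 43). λ = (43 - 46)/(25 - 83) ≡ 86/31 mod 89. 31⁻¹ ≡ 23 (mod 89), so λ ≡ 20.
  x = λ² - 83 - 25 = 400 - 108 ≡ 25; y = λ·(83 - 25) - 46 ≡ 46. → (25, 46)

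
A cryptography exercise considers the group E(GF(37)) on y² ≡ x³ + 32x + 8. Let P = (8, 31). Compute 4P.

Double-and-add on 4 = (100)₂. Start with P = (8, 31) for the leading 1-bit.
double: tangent at (8, 31): λ = (3·8² + 32)/(2·31) ≡ 2/25. 25⁻¹ ≡ 3 (mod 37), so λ ≡ 2·3 ≡ 6.
  x = λ² - 8 - 8 = 36 - 16 ≡ 20; y = λ·(8 - 20) - 31 ≡ 8. → (20, 8)
double: tangent at (20, 8): λ = (3·20² + 32)/(2·8) ≡ 11/16. 16⁻¹ ≡ 7 (mod 37), so λ ≡ 11·7 ≡ 3.
  x = λ² - 20 - 20 = 9 - 40 ≡ 6; y = λ·(20 - 6) - 8 ≡ 34. → (6, 34)

(6, 34)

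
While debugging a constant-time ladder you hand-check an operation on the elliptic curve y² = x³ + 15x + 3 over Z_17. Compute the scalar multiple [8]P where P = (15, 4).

Double-and-add on 8 = (1000)₂. Start with P = (15, 4) for the leading 1-bit.
double: tangent at (15, 4): λ = (3·15² + 15)/(2·4) ≡ 10/8. 8⁻¹ ≡ 15 (mod 17) since 8·15 = 120 ≡ 1, so λ ≡ 10·15 ≡ 14.
  x = λ² - 15 - 15 = 196 - 30 ≡ 13; y = λ·(15 - 13) - 4 ≡ 7. → (13, 7)
double: tangent at (13, 7): λ = (3·13² + 15)/(2·7) ≡ 12/14. 14⁻¹ ≡ 11 (mod 17), so λ ≡ 12·11 ≡ 13.
  x = λ² - 13 - 13 = 169 - 26 ≡ 7; y = λ·(13 - 7) - 7 ≡ 3. → (7, 3)
double: tangent at (7, 3): λ = (3·7² + 15)/(2·3) ≡ 9/6. 6⁻¹ ≡ 3 (mod 17), so λ ≡ 9·3 ≡ 10.
  x = λ² - 7 - 7 = 100 - 14 ≡ 1; y = λ·(7 - 1) - 3 ≡ 6. → (1, 6)

(1, 6)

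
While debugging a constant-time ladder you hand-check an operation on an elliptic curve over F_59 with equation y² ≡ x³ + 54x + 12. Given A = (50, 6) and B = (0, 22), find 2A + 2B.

(22, 44)

First 2A:
Repeated addition: build up to 2A.
2A: tangent at (50, 6): λ = (3·50² + 54)/(2·6) ≡ 2/12. 12⁻¹ ≡ 5 (mod 59), so λ ≡ 2·5 ≡ 10.
  x = λ² - 50 - 50 = 100 - 100 ≡ 0; y = λ·(50 - 0) - 6 ≡ 22. → (0, 22)
2A = (0, 22).
Next 2B:
Repeated addition: build up to 2B.
2B: tangent at (0, 22): λ = (3·0² + 54)/(2·22) ≡ 54/44. 44⁻¹ ≡ 55 (mod 59), so λ ≡ 54·55 ≡ 20.
  x = λ² - 0 - 0 = 400 - 0 ≡ 46; y = λ·(0 - 46) - 22 ≡ 2. → (46, 2)
2B = (46, 2).
Finally 2A + 2B:
(0, 22) + (46, 2). λ = (2 - 22)/(46 - 0) ≡ 39/46 mod 59. 46⁻¹ ≡ 9 (mod 59) since 46·9 = 414 ≡ 1, so λ ≡ 56.
  x = λ² - 0 - 46 = 3136 - 46 ≡ 22; y = λ·(0 - 22) - 22 ≡ 44. → (22, 44)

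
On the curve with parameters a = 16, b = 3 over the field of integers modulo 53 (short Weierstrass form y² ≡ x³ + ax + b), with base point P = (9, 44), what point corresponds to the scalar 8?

Repeated addition: build up to 8P.
2P: tangent at (9, 44): λ = (3·9² + 16)/(2·44) ≡ 47/35. 35⁻¹ ≡ 50 (mod 53) since 35·50 = 1750 ≡ 1, so λ ≡ 47·50 ≡ 18.
  x = λ² - 9 - 9 = 324 - 18 ≡ 41; y = λ·(9 - 41) - 44 ≡ 16. → (41, 16)
3P: (41, 16) + (9, 44). λ = (44 - 16)/(9 - 41) ≡ 28/21 mod 53. 21⁻¹ ≡ 48 (mod 53) since 21·48 = 1008 ≡ 1, so λ ≡ 19.
  x = λ² - 41 - 9 = 361 - 50 ≡ 46; y = λ·(41 - 46) - 16 ≡ 48. → (46, 48)
4P: (46, 48) + (9, 44). λ = (44 - 48)/(9 - 46) ≡ 49/16 mod 53. 16⁻¹ ≡ 10 (mod 53) since 16·10 = 160 ≡ 1, so λ ≡ 13.
  x = λ² - 46 - 9 = 169 - 55 ≡ 8; y = λ·(46 - 8) - 48 ≡ 22. → (8, 22)
5P: (8, 22) + (9, 44). λ = (44 - 22)/(9 - 8) ≡ 22/1 mod 53. 1⁻¹ ≡ 1 (mod 53), so λ ≡ 22.
  x = λ² - 8 - 9 = 484 - 17 ≡ 43; y = λ·(8 - 43) - 22 ≡ 3. → (43, 3)
6P: (43, 3) + (9, 44). λ = (44 - 3)/(9 - 43) ≡ 41/19 mod 53. 19⁻¹ ≡ 14 (mod 53), so λ ≡ 44.
  x = λ² - 43 - 9 = 1936 - 52 ≡ 29; y = λ·(43 - 29) - 3 ≡ 30. → (29, 30)
7P: (29, 30) + (9, 44). λ = (44 - 30)/(9 - 29) ≡ 14/33 mod 53. 33⁻¹ ≡ 45 (mod 53) since 33·45 = 1485 ≡ 1, so λ ≡ 47.
  x = λ² - 29 - 9 = 2209 - 38 ≡ 51; y = λ·(29 - 51) - 30 ≡ 49. → (51, 49)
8P: (51, 49) + (9, 44). λ = (44 - 49)/(9 - 51) ≡ 48/11 mod 53. 11⁻¹ ≡ 29 (mod 53), so λ ≡ 14.
  x = λ² - 51 - 9 = 196 - 60 ≡ 30; y = λ·(51 - 30) - 49 ≡ 33. → (30, 33)

(30, 33)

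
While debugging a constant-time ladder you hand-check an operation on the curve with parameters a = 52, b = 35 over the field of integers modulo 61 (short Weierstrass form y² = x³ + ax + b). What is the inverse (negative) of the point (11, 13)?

-(11, 13) = (11, -13 mod 61) = (11, 48).

(11, 48)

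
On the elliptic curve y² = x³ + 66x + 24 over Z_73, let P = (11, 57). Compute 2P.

tangent at (11, 57): λ = (3·11² + 66)/(2·57) ≡ 64/41. 41⁻¹ ≡ 57 (mod 73), so λ ≡ 64·57 ≡ 71.
  x = λ² - 11 - 11 = 5041 - 22 ≡ 55; y = λ·(11 - 55) - 57 ≡ 31. → (55, 31)

(55, 31)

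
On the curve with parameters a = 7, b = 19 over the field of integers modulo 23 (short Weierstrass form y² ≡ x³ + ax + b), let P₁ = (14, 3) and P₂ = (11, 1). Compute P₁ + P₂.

(14, 3) + (11, 1). λ = (1 - 3)/(11 - 14) ≡ 21/20 mod 23. 20⁻¹ ≡ 15 (mod 23), so λ ≡ 16.
  x = λ² - 14 - 11 = 256 - 25 ≡ 1; y = λ·(14 - 1) - 3 ≡ 21. → (1, 21)

(1, 21)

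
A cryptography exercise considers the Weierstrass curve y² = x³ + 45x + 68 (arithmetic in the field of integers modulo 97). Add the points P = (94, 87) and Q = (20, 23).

(32, 61)

(94, 87) + (20, 23). λ = (23 - 87)/(20 - 94) ≡ 33/23 mod 97. 23⁻¹ ≡ 38 (mod 97) since 23·38 = 874 ≡ 1, so λ ≡ 90.
  x = λ² - 94 - 20 = 8100 - 114 ≡ 32; y = λ·(94 - 32) - 87 ≡ 61. → (32, 61)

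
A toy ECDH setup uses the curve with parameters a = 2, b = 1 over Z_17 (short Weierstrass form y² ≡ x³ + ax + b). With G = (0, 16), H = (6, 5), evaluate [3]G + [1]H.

(12, 11)

First 3G:
Repeated addition: build up to 3G.
2G: tangent at (0, 16): λ = (3·0² + 2)/(2·16) ≡ 2/15. 15⁻¹ ≡ 8 (mod 17), so λ ≡ 2·8 ≡ 16.
  x = λ² - 0 - 0 = 256 - 0 ≡ 1; y = λ·(0 - 1) - 16 ≡ 2. → (1, 2)
3G: (1, 2) + (0, 16). λ = (16 - 2)/(0 - 1) ≡ 14/16 mod 17. 16⁻¹ ≡ 16 (mod 17), so λ ≡ 3.
  x = λ² - 1 - 0 = 9 - 1 ≡ 8; y = λ·(1 - 8) - 2 ≡ 11. → (8, 11)
3G = (8, 11).
Finally 3G + H:
(8, 11) + (6, 5). λ = (5 - 11)/(6 - 8) ≡ 11/15 mod 17. 15⁻¹ ≡ 8 (mod 17) since 15·8 = 120 ≡ 1, so λ ≡ 3.
  x = λ² - 8 - 6 = 9 - 14 ≡ 12; y = λ·(8 - 12) - 11 ≡ 11. → (12, 11)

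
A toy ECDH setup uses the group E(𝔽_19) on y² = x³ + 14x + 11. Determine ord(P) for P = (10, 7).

5

2P: tangent at (10, 7): λ = (3·10² + 14)/(2·7) ≡ 10/14. 14⁻¹ ≡ 15 (mod 19), so λ ≡ 10·15 ≡ 17.
  x = λ² - 10 - 10 = 289 - 20 ≡ 3; y = λ·(10 - 3) - 7 ≡ 17. → (3, 17)
3P: (3, 17) + (10, 7). λ = (7 - 17)/(10 - 3) ≡ 9/7 mod 19. 7⁻¹ ≡ 11 (mod 19) since 7·11 = 77 ≡ 1, so λ ≡ 4.
  x = λ² - 3 - 10 = 16 - 13 ≡ 3; y = λ·(3 - 3) - 17 ≡ 2. → (3, 2)
4P: (3, 2) + (10, 7). λ = (7 - 2)/(10 - 3) ≡ 5/7 mod 19. 7⁻¹ ≡ 11 (mod 19) since 7·11 = 77 ≡ 1, so λ ≡ 17.
  x = λ² - 3 - 10 = 289 - 13 ≡ 10; y = λ·(3 - 10) - 2 ≡ 12. → (10, 12)
5P: (10, 12) + (10, 7): same x and y₁ ≡ -y₂, so the sum is O.
5P = O, so the order is 5.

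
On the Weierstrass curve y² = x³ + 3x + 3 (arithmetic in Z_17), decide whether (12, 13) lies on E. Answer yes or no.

y² = 13² ≡ 16; x³ + 3x + 3 = 1767 ≡ 16 (mod 17). 16 = 16.

yes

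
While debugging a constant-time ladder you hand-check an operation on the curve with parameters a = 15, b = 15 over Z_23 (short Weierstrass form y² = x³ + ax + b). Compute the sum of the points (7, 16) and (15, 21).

(19, 11)

(7, 16) + (15, 21). λ = (21 - 16)/(15 - 7) ≡ 5/8 mod 23. 8⁻¹ ≡ 3 (mod 23), so λ ≡ 15.
  x = λ² - 7 - 15 = 225 - 22 ≡ 19; y = λ·(7 - 19) - 16 ≡ 11. → (19, 11)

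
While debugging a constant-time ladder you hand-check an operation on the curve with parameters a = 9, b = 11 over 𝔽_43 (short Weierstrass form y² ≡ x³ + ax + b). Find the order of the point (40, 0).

2P: (40, 0) + (40, 0): same x and y₁ ≡ -y₂, so the sum is O.
2P = O, so the order is 2.

2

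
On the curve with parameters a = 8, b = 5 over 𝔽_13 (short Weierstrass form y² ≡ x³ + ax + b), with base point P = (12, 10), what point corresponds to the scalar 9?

(12, 3)

Repeated addition: build up to 9P.
2P: tangent at (12, 10): λ = (3·12² + 8)/(2·10) ≡ 11/7. 7⁻¹ ≡ 2 (mod 13), so λ ≡ 11·2 ≡ 9.
  x = λ² - 12 - 12 = 81 - 24 ≡ 5; y = λ·(12 - 5) - 10 ≡ 1. → (5, 1)
3P: (5, 1) + (12, 10). λ = (10 - 1)/(12 - 5) ≡ 9/7 mod 13. 7⁻¹ ≡ 2 (mod 13), so λ ≡ 5.
  x = λ² - 5 - 12 = 25 - 17 ≡ 8; y = λ·(5 - 8) - 1 ≡ 10. → (8, 10)
4P: (8, 10) + (12, 10). λ = (10 - 10)/(12 - 8) ≡ 0/4 mod 13. 4⁻¹ ≡ 10 (mod 13) since 4·10 = 40 ≡ 1, so λ ≡ 0.
  x = λ² - 8 - 12 = 0 - 20 ≡ 6; y = λ·(8 - 6) - 10 ≡ 3. → (6, 3)
5P: (6, 3) + (12, 10). λ = (10 - 3)/(12 - 6) ≡ 7/6 mod 13. 6⁻¹ ≡ 11 (mod 13), so λ ≡ 12.
  x = λ² - 6 - 12 = 144 - 18 ≡ 9; y = λ·(6 - 9) - 3 ≡ 0. → (9, 0)
6P: (9, 0) + (12, 10). λ = (10 - 0)/(12 - 9) ≡ 10/3 mod 13. 3⁻¹ ≡ 9 (mod 13), so λ ≡ 12.
  x = λ² - 9 - 12 = 144 - 21 ≡ 6; y = λ·(9 - 6) - 0 ≡ 10. → (6, 10)
7P: (6, 10) + (12, 10). λ = (10 - 10)/(12 - 6) ≡ 0/6 mod 13. 6⁻¹ ≡ 11 (mod 13), so λ ≡ 0.
  x = λ² - 6 - 12 = 0 - 18 ≡ 8; y = λ·(6 - 8) - 10 ≡ 3. → (8, 3)
8P: (8, 3) + (12, 10). λ = (10 - 3)/(12 - 8) ≡ 7/4 mod 13. 4⁻¹ ≡ 10 (mod 13) since 4·10 = 40 ≡ 1, so λ ≡ 5.
  x = λ² - 8 - 12 = 25 - 20 ≡ 5; y = λ·(8 - 5) - 3 ≡ 12. → (5, 12)
9P: (5, 12) + (12, 10). λ = (10 - 12)/(12 - 5) ≡ 11/7 mod 13. 7⁻¹ ≡ 2 (mod 13), so λ ≡ 9.
  x = λ² - 5 - 12 = 81 - 17 ≡ 12; y = λ·(5 - 12) - 12 ≡ 3. → (12, 3)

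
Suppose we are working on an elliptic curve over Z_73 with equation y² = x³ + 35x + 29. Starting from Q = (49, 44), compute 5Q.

(5, 16)

Double-and-add on 5 = (101)₂. Start with Q = (49, 44) for the leading 1-bit.
double: tangent at (49, 44): λ = (3·49² + 35)/(2·44) ≡ 11/15. 15⁻¹ ≡ 39 (mod 73), so λ ≡ 11·39 ≡ 64.
  x = λ² - 49 - 49 = 4096 - 98 ≡ 56; y = λ·(49 - 56) - 44 ≡ 19. → (56, 19)
double: tangent at (56, 19): λ = (3·56² + 35)/(2·19) ≡ 26/38. 38⁻¹ ≡ 25 (mod 73) since 38·25 = 950 ≡ 1, so λ ≡ 26·25 ≡ 66.
  x = λ² - 56 - 56 = 4356 - 112 ≡ 10; y = λ·(56 - 10) - 19 ≡ 24. → (10, 24)
add Q: (10, 24) + (49, 44). λ = (44 - 24)/(49 - 10) ≡ 20/39 mod 73. 39⁻¹ ≡ 15 (mod 73), so λ ≡ 8.
  x = λ² - 10 - 49 = 64 - 59 ≡ 5; y = λ·(10 - 5) - 24 ≡ 16. → (5, 16)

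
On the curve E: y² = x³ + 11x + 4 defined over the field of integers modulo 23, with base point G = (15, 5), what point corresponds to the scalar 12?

(9, 21)

Repeated addition: build up to 12G.
2G: tangent at (15, 5): λ = (3·15² + 11)/(2·5) ≡ 19/10. 10⁻¹ ≡ 7 (mod 23), so λ ≡ 19·7 ≡ 18.
  x = λ² - 15 - 15 = 324 - 30 ≡ 18; y = λ·(15 - 18) - 5 ≡ 10. → (18, 10)
3G: (18, 10) + (15, 5). λ = (5 - 10)/(15 - 18) ≡ 18/20 mod 23. 20⁻¹ ≡ 15 (mod 23) since 20·15 = 300 ≡ 1, so λ ≡ 17.
  x = λ² - 18 - 15 = 289 - 33 ≡ 3; y = λ·(18 - 3) - 10 ≡ 15. → (3, 15)
4G: (3, 15) + (15, 5). λ = (5 - 15)/(15 - 3) ≡ 13/12 mod 23. 12⁻¹ ≡ 2 (mod 23), so λ ≡ 3.
  x = λ² - 3 - 15 = 9 - 18 ≡ 14; y = λ·(3 - 14) - 15 ≡ 21. → (14, 21)
5G: (14, 21) + (15, 5). λ = (5 - 21)/(15 - 14) ≡ 7/1 mod 23. 1⁻¹ ≡ 1 (mod 23), so λ ≡ 7.
  x = λ² - 14 - 15 = 49 - 29 ≡ 20; y = λ·(14 - 20) - 21 ≡ 6. → (20, 6)
6G: (20, 6) + (15, 5). λ = (5 - 6)/(15 - 20) ≡ 22/18 mod 23. 18⁻¹ ≡ 9 (mod 23), so λ ≡ 14.
  x = λ² - 20 - 15 = 196 - 35 ≡ 0; y = λ·(20 - 0) - 6 ≡ 21. → (0, 21)
7G: (0, 21) + (15, 5). λ = (5 - 21)/(15 - 0) ≡ 7/15 mod 23. 15⁻¹ ≡ 20 (mod 23) since 15·20 = 300 ≡ 1, so λ ≡ 2.
  x = λ² - 0 - 15 = 4 - 15 ≡ 12; y = λ·(0 - 12) - 21 ≡ 1. → (12, 1)
8G: (12, 1) + (15, 5). λ = (5 - 1)/(15 - 12) ≡ 4/3 mod 23. 3⁻¹ ≡ 8 (mod 23) since 3·8 = 24 ≡ 1, so λ ≡ 9.
  x = λ² - 12 - 15 = 81 - 27 ≡ 8; y = λ·(12 - 8) - 1 ≡ 12. → (8, 12)
9G: (8, 12) + (15, 5). λ = (5 - 12)/(15 - 8) ≡ 16/7 mod 23. 7⁻¹ ≡ 10 (mod 23), so λ ≡ 22.
  x = λ² - 8 - 15 = 484 - 23 ≡ 1; y = λ·(8 - 1) - 12 ≡ 4. → (1, 4)
10G: (1, 4) + (15, 5). λ = (5 - 4)/(15 - 1) ≡ 1/14 mod 23. 14⁻¹ ≡ 5 (mod 23) since 14·5 = 70 ≡ 1, so λ ≡ 5.
  x = λ² - 1 - 15 = 25 - 16 ≡ 9; y = λ·(1 - 9) - 4 ≡ 2. → (9, 2)
11G: (9, 2) + (15, 5). λ = (5 - 2)/(15 - 9) ≡ 3/6 mod 23. 6⁻¹ ≡ 4 (mod 23), so λ ≡ 12.
  x = λ² - 9 - 15 = 144 - 24 ≡ 5; y = λ·(9 - 5) - 2 ≡ 0. → (5, 0)
12G: (5, 0) + (15, 5). λ = (5 - 0)/(15 - 5) ≡ 5/10 mod 23. 10⁻¹ ≡ 7 (mod 23) since 10·7 = 70 ≡ 1, so λ ≡ 12.
  x = λ² - 5 - 15 = 144 - 20 ≡ 9; y = λ·(5 - 9) - 0 ≡ 21. → (9, 21)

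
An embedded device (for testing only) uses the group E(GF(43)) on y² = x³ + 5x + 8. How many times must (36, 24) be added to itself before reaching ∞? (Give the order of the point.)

2P: tangent at (36, 24): λ = (3·36² + 5)/(2·24) ≡ 23/5. 5⁻¹ ≡ 26 (mod 43), so λ ≡ 23·26 ≡ 39.
  x = λ² - 36 - 36 = 1521 - 72 ≡ 30; y = λ·(36 - 30) - 24 ≡ 38. → (30, 38)
3P: (30, 38) + (36, 24). λ = (24 - 38)/(36 - 30) ≡ 29/6 mod 43. 6⁻¹ ≡ 36 (mod 43) since 6·36 = 216 ≡ 1, so λ ≡ 12.
  x = λ² - 30 - 36 = 144 - 66 ≡ 35; y = λ·(30 - 35) - 38 ≡ 31. → (35, 31)
4P: (35, 31) + (36, 24). λ = (24 - 31)/(36 - 35) ≡ 36/1 mod 43. 1⁻¹ ≡ 1 (mod 43), so λ ≡ 36.
  x = λ² - 35 - 36 = 1296 - 71 ≡ 21; y = λ·(35 - 21) - 31 ≡ 0. → (21, 0)
5P: (21, 0) + (36, 24). λ = (24 - 0)/(36 - 21) ≡ 24/15 mod 43. 15⁻¹ ≡ 23 (mod 43), so λ ≡ 36.
  x = λ² - 21 - 36 = 1296 - 57 ≡ 35; y = λ·(21 - 35) - 0 ≡ 12. → (35, 12)
6P: (35, 12) + (36, 24). λ = (24 - 12)/(36 - 35) ≡ 12/1 mod 43. 1⁻¹ ≡ 1 (mod 43), so λ ≡ 12.
  x = λ² - 35 - 36 = 144 - 71 ≡ 30; y = λ·(35 - 30) - 12 ≡ 5. → (30, 5)
7P: (30, 5) + (36, 24). λ = (24 - 5)/(36 - 30) ≡ 19/6 mod 43. 6⁻¹ ≡ 36 (mod 43), so λ ≡ 39.
  x = λ² - 30 - 36 = 1521 - 66 ≡ 36; y = λ·(30 - 36) - 5 ≡ 19. → (36, 19)
8P: (36, 19) + (36, 24): same x and y₁ ≡ -y₂, so the sum is ∞.
8P = ∞, so the order is 8.

8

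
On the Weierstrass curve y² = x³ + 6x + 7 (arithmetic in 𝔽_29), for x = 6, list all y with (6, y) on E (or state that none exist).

x³ + 6x + 7 = 259 ≡ 27 (mod 29).
27 is a non-residue mod 29; no y exists.

none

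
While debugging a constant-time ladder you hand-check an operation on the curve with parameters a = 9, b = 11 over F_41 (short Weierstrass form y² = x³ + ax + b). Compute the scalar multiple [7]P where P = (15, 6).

(30, 37)

Double-and-add on 7 = (111)₂. Start with P = (15, 6) for the leading 1-bit.
double: tangent at (15, 6): λ = (3·15² + 9)/(2·6) ≡ 28/12. 12⁻¹ ≡ 24 (mod 41) since 12·24 = 288 ≡ 1, so λ ≡ 28·24 ≡ 16.
  x = λ² - 15 - 15 = 256 - 30 ≡ 21; y = λ·(15 - 21) - 6 ≡ 21. → (21, 21)
add P: (21, 21) + (15, 6). λ = (6 - 21)/(15 - 21) ≡ 26/35 mod 41. 35⁻¹ ≡ 34 (mod 41) since 35·34 = 1190 ≡ 1, so λ ≡ 23.
  x = λ² - 21 - 15 = 529 - 36 ≡ 1; y = λ·(21 - 1) - 21 ≡ 29. → (1, 29)
double: tangent at (1, 29): λ = (3·1² + 9)/(2·29) ≡ 12/17. 17⁻¹ ≡ 29 (mod 41), so λ ≡ 12·29 ≡ 20.
  x = λ² - 1 - 1 = 400 - 2 ≡ 29; y = λ·(1 - 29) - 29 ≡ 26. → (29, 26)
add P: (29, 26) + (15, 6). λ = (6 - 26)/(15 - 29) ≡ 21/27 mod 41. 27⁻¹ ≡ 38 (mod 41) since 27·38 = 1026 ≡ 1, so λ ≡ 19.
  x = λ² - 29 - 15 = 361 - 44 ≡ 30; y = λ·(29 - 30) - 26 ≡ 37. → (30, 37)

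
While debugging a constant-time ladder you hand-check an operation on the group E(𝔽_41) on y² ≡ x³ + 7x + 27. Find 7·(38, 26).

Write Q = (38, 26).
Repeated addition: build up to 7Q.
2Q: tangent at (38, 26): λ = (3·38² + 7)/(2·26) ≡ 34/11. 11⁻¹ ≡ 15 (mod 41) since 11·15 = 165 ≡ 1, so λ ≡ 34·15 ≡ 18.
  x = λ² - 38 - 38 = 324 - 76 ≡ 2; y = λ·(38 - 2) - 26 ≡ 7. → (2, 7)
3Q: (2, 7) + (38, 26). λ = (26 - 7)/(38 - 2) ≡ 19/36 mod 41. 36⁻¹ ≡ 8 (mod 41) since 36·8 = 288 ≡ 1, so λ ≡ 29.
  x = λ² - 2 - 38 = 841 - 40 ≡ 22; y = λ·(2 - 22) - 7 ≡ 28. → (22, 28)
4Q: (22, 28) + (38, 26). λ = (26 - 28)/(38 - 22) ≡ 39/16 mod 41. 16⁻¹ ≡ 18 (mod 41) since 16·18 = 288 ≡ 1, so λ ≡ 5.
  x = λ² - 22 - 38 = 25 - 60 ≡ 6; y = λ·(22 - 6) - 28 ≡ 11. → (6, 11)
5Q: (6, 11) + (38, 26). λ = (26 - 11)/(38 - 6) ≡ 15/32 mod 41. 32⁻¹ ≡ 9 (mod 41) since 32·9 = 288 ≡ 1, so λ ≡ 12.
  x = λ² - 6 - 38 = 144 - 44 ≡ 18; y = λ·(6 - 18) - 11 ≡ 9. → (18, 9)
6Q: (18, 9) + (38, 26). λ = (26 - 9)/(38 - 18) ≡ 17/20 mod 41. 20⁻¹ ≡ 39 (mod 41), so λ ≡ 7.
  x = λ² - 18 - 38 = 49 - 56 ≡ 34; y = λ·(18 - 34) - 9 ≡ 2. → (34, 2)
7Q: (34, 2) + (38, 26). λ = (26 - 2)/(38 - 34) ≡ 24/4 mod 41. 4⁻¹ ≡ 31 (mod 41), so λ ≡ 6.
  x = λ² - 34 - 38 = 36 - 72 ≡ 5; y = λ·(34 - 5) - 2 ≡ 8. → (5, 8)

(5, 8)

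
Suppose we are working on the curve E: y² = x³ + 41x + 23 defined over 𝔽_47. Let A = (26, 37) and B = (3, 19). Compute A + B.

(26, 37) + (3, 19). λ = (19 - 37)/(3 - 26) ≡ 29/24 mod 47. 24⁻¹ ≡ 2 (mod 47), so λ ≡ 11.
  x = λ² - 26 - 3 = 121 - 29 ≡ 45; y = λ·(26 - 45) - 37 ≡ 36. → (45, 36)

(45, 36)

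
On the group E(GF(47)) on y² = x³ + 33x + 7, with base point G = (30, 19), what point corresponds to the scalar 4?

Double-and-add on 4 = (100)₂. Start with G = (30, 19) for the leading 1-bit.
double: tangent at (30, 19): λ = (3·30² + 33)/(2·19) ≡ 7/38. 38⁻¹ ≡ 26 (mod 47), so λ ≡ 7·26 ≡ 41.
  x = λ² - 30 - 30 = 1681 - 60 ≡ 23; y = λ·(30 - 23) - 19 ≡ 33. → (23, 33)
double: tangent at (23, 33): λ = (3·23² + 33)/(2·33) ≡ 22/19. 19⁻¹ ≡ 5 (mod 47), so λ ≡ 22·5 ≡ 16.
  x = λ² - 23 - 23 = 256 - 46 ≡ 22; y = λ·(23 - 22) - 33 ≡ 30. → (22, 30)

(22, 30)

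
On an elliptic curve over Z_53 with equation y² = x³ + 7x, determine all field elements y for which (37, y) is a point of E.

none

x³ + 7x + 0 = 50912 ≡ 32 (mod 53).
32 is a non-residue mod 53; no y exists.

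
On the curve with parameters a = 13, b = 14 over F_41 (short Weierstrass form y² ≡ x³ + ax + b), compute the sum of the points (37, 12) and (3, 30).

(37, 12) + (3, 30). λ = (30 - 12)/(3 - 37) ≡ 18/7 mod 41. 7⁻¹ ≡ 6 (mod 41), so λ ≡ 26.
  x = λ² - 37 - 3 = 676 - 40 ≡ 21; y = λ·(37 - 21) - 12 ≡ 35. → (21, 35)

(21, 35)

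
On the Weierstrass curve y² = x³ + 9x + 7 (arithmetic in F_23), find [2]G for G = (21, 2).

tangent at (21, 2): λ = (3·21² + 9)/(2·2) ≡ 21/4. 4⁻¹ ≡ 6 (mod 23), so λ ≡ 21·6 ≡ 11.
  x = λ² - 21 - 21 = 121 - 42 ≡ 10; y = λ·(21 - 10) - 2 ≡ 4. → (10, 4)

(10, 4)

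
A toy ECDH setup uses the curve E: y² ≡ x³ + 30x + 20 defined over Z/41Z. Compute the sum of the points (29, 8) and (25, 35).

(30, 9)

(29, 8) + (25, 35). λ = (35 - 8)/(25 - 29) ≡ 27/37 mod 41. 37⁻¹ ≡ 10 (mod 41), so λ ≡ 24.
  x = λ² - 29 - 25 = 576 - 54 ≡ 30; y = λ·(29 - 30) - 8 ≡ 9. → (30, 9)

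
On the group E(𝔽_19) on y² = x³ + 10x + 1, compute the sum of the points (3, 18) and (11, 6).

(3, 18) + (11, 6). λ = (6 - 18)/(11 - 3) ≡ 7/8 mod 19. 8⁻¹ ≡ 12 (mod 19), so λ ≡ 8.
  x = λ² - 3 - 11 = 64 - 14 ≡ 12; y = λ·(3 - 12) - 18 ≡ 5. → (12, 5)

(12, 5)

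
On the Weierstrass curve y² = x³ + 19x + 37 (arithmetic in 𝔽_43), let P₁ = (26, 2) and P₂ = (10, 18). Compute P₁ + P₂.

(8, 23)

(26, 2) + (10, 18). λ = (18 - 2)/(10 - 26) ≡ 16/27 mod 43. 27⁻¹ ≡ 8 (mod 43), so λ ≡ 42.
  x = λ² - 26 - 10 = 1764 - 36 ≡ 8; y = λ·(26 - 8) - 2 ≡ 23. → (8, 23)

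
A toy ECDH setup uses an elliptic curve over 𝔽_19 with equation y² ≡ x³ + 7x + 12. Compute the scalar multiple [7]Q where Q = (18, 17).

Double-and-add on 7 = (111)₂. Start with Q = (18, 17) for the leading 1-bit.
double: tangent at (18, 17): λ = (3·18² + 7)/(2·17) ≡ 10/15. 15⁻¹ ≡ 14 (mod 19), so λ ≡ 10·14 ≡ 7.
  x = λ² - 18 - 18 = 49 - 36 ≡ 13; y = λ·(18 - 13) - 17 ≡ 18. → (13, 18)
add Q: (13, 18) + (18, 17). λ = (17 - 18)/(18 - 13) ≡ 18/5 mod 19. 5⁻¹ ≡ 4 (mod 19), so λ ≡ 15.
  x = λ² - 13 - 18 = 225 - 31 ≡ 4; y = λ·(13 - 4) - 18 ≡ 3. → (4, 3)
double: tangent at (4, 3): λ = (3·4² + 7)/(2·3) ≡ 17/6. 6⁻¹ ≡ 16 (mod 19), so λ ≡ 17·16 ≡ 6.
  x = λ² - 4 - 4 = 36 - 8 ≡ 9; y = λ·(4 - 9) - 3 ≡ 5. → (9, 5)
add Q: (9, 5) + (18, 17). λ = (17 - 5)/(18 - 9) ≡ 12/9 mod 19. 9⁻¹ ≡ 17 (mod 19), so λ ≡ 14.
  x = λ² - 9 - 18 = 196 - 27 ≡ 17; y = λ·(9 - 17) - 5 ≡ 16. → (17, 16)

(17, 16)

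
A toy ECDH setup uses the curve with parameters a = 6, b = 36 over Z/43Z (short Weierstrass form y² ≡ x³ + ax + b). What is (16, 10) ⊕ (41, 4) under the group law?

(16, 10) + (41, 4). λ = (4 - 10)/(41 - 16) ≡ 37/25 mod 43. 25⁻¹ ≡ 31 (mod 43), so λ ≡ 29.
  x = λ² - 16 - 41 = 841 - 57 ≡ 10; y = λ·(16 - 10) - 10 ≡ 35. → (10, 35)

(10, 35)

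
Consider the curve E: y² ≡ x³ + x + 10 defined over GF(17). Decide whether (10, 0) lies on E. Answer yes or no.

y² = 0² ≡ 0; x³ + 1x + 10 = 1020 ≡ 0 (mod 17). 0 = 0.

yes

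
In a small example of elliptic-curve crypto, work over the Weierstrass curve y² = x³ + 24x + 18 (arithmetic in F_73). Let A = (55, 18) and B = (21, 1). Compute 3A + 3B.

(50, 72)

First 3A:
Repeated addition: build up to 3A.
2A: tangent at (55, 18): λ = (3·55² + 24)/(2·18) ≡ 47/36. 36⁻¹ ≡ 71 (mod 73) since 36·71 = 2556 ≡ 1, so λ ≡ 47·71 ≡ 52.
  x = λ² - 55 - 55 = 2704 - 110 ≡ 39; y = λ·(55 - 39) - 18 ≡ 11. → (39, 11)
3A: (39, 11) + (55, 18). λ = (18 - 11)/(55 - 39) ≡ 7/16 mod 73. 16⁻¹ ≡ 32 (mod 73) since 16·32 = 512 ≡ 1, so λ ≡ 5.
  x = λ² - 39 - 55 = 25 - 94 ≡ 4; y = λ·(39 - 4) - 11 ≡ 18. → (4, 18)
3A = (4, 18).
Next 3B:
Repeated addition: build up to 3B.
2B: tangent at (21, 1): λ = (3·21² + 24)/(2·1) ≡ 33/2. 2⁻¹ ≡ 37 (mod 73) since 2·37 = 74 ≡ 1, so λ ≡ 33·37 ≡ 53.
  x = λ² - 21 - 21 = 2809 - 42 ≡ 66; y = λ·(21 - 66) - 1 ≡ 23. → (66, 23)
3B: (66, 23) + (21, 1). λ = (1 - 23)/(21 - 66) ≡ 51/28 mod 73. 28⁻¹ ≡ 60 (mod 73), so λ ≡ 67.
  x = λ² - 66 - 21 = 4489 - 87 ≡ 22; y = λ·(66 - 22) - 23 ≡ 5. → (22, 5)
3B = (22, 5).
Finally 3A + 3B:
(4, 18) + (22, 5). λ = (5 - 18)/(22 - 4) ≡ 60/18 mod 73. 18⁻¹ ≡ 69 (mod 73) since 18·69 = 1242 ≡ 1, so λ ≡ 52.
  x = λ² - 4 - 22 = 2704 - 26 ≡ 50; y = λ·(4 - 50) - 18 ≡ 72. → (50, 72)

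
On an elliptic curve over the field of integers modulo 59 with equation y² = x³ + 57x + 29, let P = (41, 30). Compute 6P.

(57, 5)

Double-and-add on 6 = (110)₂. Start with P = (41, 30) for the leading 1-bit.
double: tangent at (41, 30): λ = (3·41² + 57)/(2·30) ≡ 26/1. 1⁻¹ ≡ 1 (mod 59), so λ ≡ 26·1 ≡ 26.
  x = λ² - 41 - 41 = 676 - 82 ≡ 4; y = λ·(41 - 4) - 30 ≡ 47. → (4, 47)
add P: (4, 47) + (41, 30). λ = (30 - 47)/(41 - 4) ≡ 42/37 mod 59. 37⁻¹ ≡ 8 (mod 59) since 37·8 = 296 ≡ 1, so λ ≡ 41.
  x = λ² - 4 - 41 = 1681 - 45 ≡ 43; y = λ·(4 - 43) - 47 ≡ 6. → (43, 6)
double: tangent at (43, 6): λ = (3·43² + 57)/(2·6) ≡ 58/12. 12⁻¹ ≡ 5 (mod 59), so λ ≡ 58·5 ≡ 54.
  x = λ² - 43 - 43 = 2916 - 86 ≡ 57; y = λ·(43 - 57) - 6 ≡ 5. → (57, 5)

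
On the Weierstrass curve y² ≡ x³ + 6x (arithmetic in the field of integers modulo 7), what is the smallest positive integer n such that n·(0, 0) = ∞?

2P: (0, 0) + (0, 0): same x and y₁ ≡ -y₂, so the sum is ∞.
2P = ∞, so the order is 2.

2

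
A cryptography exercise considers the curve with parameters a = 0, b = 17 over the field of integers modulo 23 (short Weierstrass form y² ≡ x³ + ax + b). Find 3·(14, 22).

Write G = (14, 22).
Repeated addition: build up to 3G.
2G: tangent at (14, 22): λ = (3·14² + 0)/(2·22) ≡ 13/21. 21⁻¹ ≡ 11 (mod 23) since 21·11 = 231 ≡ 1, so λ ≡ 13·11 ≡ 5.
  x = λ² - 14 - 14 = 25 - 28 ≡ 20; y = λ·(14 - 20) - 22 ≡ 17. → (20, 17)
3G: (20, 17) + (14, 22). λ = (22 - 17)/(14 - 20) ≡ 5/17 mod 23. 17⁻¹ ≡ 19 (mod 23), so λ ≡ 3.
  x = λ² - 20 - 14 = 9 - 34 ≡ 21; y = λ·(20 - 21) - 17 ≡ 3. → (21, 3)

(21, 3)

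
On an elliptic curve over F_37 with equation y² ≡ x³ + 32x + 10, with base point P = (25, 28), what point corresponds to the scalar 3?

(5, 31)

Repeated addition: build up to 3P.
2P: tangent at (25, 28): λ = (3·25² + 32)/(2·28) ≡ 20/19. 19⁻¹ ≡ 2 (mod 37), so λ ≡ 20·2 ≡ 3.
  x = λ² - 25 - 25 = 9 - 50 ≡ 33; y = λ·(25 - 33) - 28 ≡ 22. → (33, 22)
3P: (33, 22) + (25, 28). λ = (28 - 22)/(25 - 33) ≡ 6/29 mod 37. 29⁻¹ ≡ 23 (mod 37), so λ ≡ 27.
  x = λ² - 33 - 25 = 729 - 58 ≡ 5; y = λ·(33 - 5) - 22 ≡ 31. → (5, 31)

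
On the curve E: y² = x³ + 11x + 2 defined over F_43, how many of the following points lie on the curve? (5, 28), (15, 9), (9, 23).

2

(5, 28): 28² ≡ 10, rhs ≡ 10 → on.
(15, 9): 9² ≡ 38, rhs ≡ 16 → off.
(9, 23): 23² ≡ 13, rhs ≡ 13 → on.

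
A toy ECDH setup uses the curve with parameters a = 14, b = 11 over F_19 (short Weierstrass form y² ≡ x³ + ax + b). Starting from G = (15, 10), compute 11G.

Double-and-add on 11 = (1011)₂. Start with G = (15, 10) for the leading 1-bit.
double: tangent at (15, 10): λ = (3·15² + 14)/(2·10) ≡ 5/1. 1⁻¹ ≡ 1 (mod 19), so λ ≡ 5·1 ≡ 5.
  x = λ² - 15 - 15 = 25 - 30 ≡ 14; y = λ·(15 - 14) - 10 ≡ 14. → (14, 14)
double: tangent at (14, 14): λ = (3·14² + 14)/(2·14) ≡ 13/9. 9⁻¹ ≡ 17 (mod 19), so λ ≡ 13·17 ≡ 12.
  x = λ² - 14 - 14 = 144 - 28 ≡ 2; y = λ·(14 - 2) - 14 ≡ 16. → (2, 16)
add G: (2, 16) + (15, 10). λ = (10 - 16)/(15 - 2) ≡ 13/13 mod 19. 13⁻¹ ≡ 3 (mod 19), so λ ≡ 1.
  x = λ² - 2 - 15 = 1 - 17 ≡ 3; y = λ·(2 - 3) - 16 ≡ 2. → (3, 2)
double: tangent at (3, 2): λ = (3·3² + 14)/(2·2) ≡ 3/4. 4⁻¹ ≡ 5 (mod 19), so λ ≡ 3·5 ≡ 15.
  x = λ² - 3 - 3 = 225 - 6 ≡ 10; y = λ·(3 - 10) - 2 ≡ 7. → (10, 7)
add G: (10, 7) + (15, 10). λ = (10 - 7)/(15 - 10) ≡ 3/5 mod 19. 5⁻¹ ≡ 4 (mod 19), so λ ≡ 12.
  x = λ² - 10 - 15 = 144 - 25 ≡ 5; y = λ·(10 - 5) - 7 ≡ 15. → (5, 15)

(5, 15)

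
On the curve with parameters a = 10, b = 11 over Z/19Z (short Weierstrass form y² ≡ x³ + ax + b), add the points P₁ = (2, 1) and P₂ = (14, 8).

(2, 1) + (14, 8). λ = (8 - 1)/(14 - 2) ≡ 7/12 mod 19. 12⁻¹ ≡ 8 (mod 19), so λ ≡ 18.
  x = λ² - 2 - 14 = 324 - 16 ≡ 4; y = λ·(2 - 4) - 1 ≡ 1. → (4, 1)

(4, 1)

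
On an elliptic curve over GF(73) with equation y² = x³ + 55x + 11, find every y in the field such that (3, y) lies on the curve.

x³ + 55x + 11 = 203 ≡ 57 (mod 73).
Square roots of 57 mod 73: 35 and 38 (since 35² = 1225 ≡ 57).

35, 38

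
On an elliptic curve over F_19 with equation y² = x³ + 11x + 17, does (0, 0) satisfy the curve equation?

y² = 0² ≡ 0; x³ + 11x + 17 = 17 ≡ 17 (mod 19). 0 ≠ 17.

no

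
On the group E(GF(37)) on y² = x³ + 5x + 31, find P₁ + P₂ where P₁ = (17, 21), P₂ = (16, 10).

(17, 21) + (16, 10). λ = (10 - 21)/(16 - 17) ≡ 26/36 mod 37. 36⁻¹ ≡ 36 (mod 37), so λ ≡ 11.
  x = λ² - 17 - 16 = 121 - 33 ≡ 14; y = λ·(17 - 14) - 21 ≡ 12. → (14, 12)

(14, 12)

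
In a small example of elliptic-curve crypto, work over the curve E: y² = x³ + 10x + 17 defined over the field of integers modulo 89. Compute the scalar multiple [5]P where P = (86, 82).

Double-and-add on 5 = (101)₂. Start with P = (86, 82) for the leading 1-bit.
double: tangent at (86, 82): λ = (3·86² + 10)/(2·82) ≡ 37/75. 75⁻¹ ≡ 19 (mod 89) since 75·19 = 1425 ≡ 1, so λ ≡ 37·19 ≡ 80.
  x = λ² - 86 - 86 = 6400 - 172 ≡ 87; y = λ·(86 - 87) - 82 ≡ 16. → (87, 16)
double: tangent at (87, 16): λ = (3·87² + 10)/(2·16) ≡ 22/32. 32⁻¹ ≡ 64 (mod 89) since 32·64 = 2048 ≡ 1, so λ ≡ 22·64 ≡ 73.
  x = λ² - 87 - 87 = 5329 - 174 ≡ 82; y = λ·(87 - 82) - 16 ≡ 82. → (82, 82)
add P: (82, 82) + (86, 82). λ = (82 - 82)/(86 - 82) ≡ 0/4 mod 89. 4⁻¹ ≡ 67 (mod 89) since 4·67 = 268 ≡ 1, so λ ≡ 0.
  x = λ² - 82 - 86 = 0 - 168 ≡ 10; y = λ·(82 - 10) - 82 ≡ 7. → (10, 7)

(10, 7)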